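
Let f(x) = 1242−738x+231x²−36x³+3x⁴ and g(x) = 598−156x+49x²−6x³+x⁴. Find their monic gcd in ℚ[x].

23−6x+x²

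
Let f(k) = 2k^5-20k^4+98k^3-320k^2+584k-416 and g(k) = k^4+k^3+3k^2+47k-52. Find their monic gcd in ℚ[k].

Apply the Euclidean algorithm:
  2k^5-20k^4+98k^3-320k^2+584k-416 = (2k-22)(k^4+k^3+3k^2+47k-52) + (114k^3-348k^2+1722k-1560)
  k^4+k^3+3k^2+47k-52 = ((1/114)k+77/2166)(114k^3-348k^2+1722k-1560) + ((96/361)k^2-(192/361)k+1248/361)
  114k^3-348k^2+1722k-1560 = ((6859/16)k-1805/4)((96/361)k^2-(192/361)k+1248/361) + (0)
Last nonzero remainder: (96/361)k^2-(192/361)k+1248/361. Dividing through by 96/361 gives the monic gcd k^2-2k+13.

k^2-2k+13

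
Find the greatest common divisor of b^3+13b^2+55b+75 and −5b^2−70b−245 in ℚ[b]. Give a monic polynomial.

Repeated division with remainder:
  b^3+13b^2+55b+75 = (−(1/5)b+1/5)(−5b^2−70b−245) + (20b+124)
  −5b^2−70b−245 = (−(1/4)b−39/20)(20b+124) + (−16/5)
  20b+124 = (−(25/4)b−155/4)(−16/5) + (0)
The last nonzero remainder is the constant −16/5, so the polynomials are coprime and gcd = 1.

1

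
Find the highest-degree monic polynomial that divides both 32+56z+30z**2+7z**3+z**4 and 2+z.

Repeated division with remainder:
  z**4+7z**3+30z**2+56z+32 = (z**3+5z**2+20z+16)(z+2) + (0)
The last nonzero remainder z+2 is already monic.

2+z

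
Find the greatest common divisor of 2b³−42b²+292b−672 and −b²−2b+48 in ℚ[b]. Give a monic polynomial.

b−6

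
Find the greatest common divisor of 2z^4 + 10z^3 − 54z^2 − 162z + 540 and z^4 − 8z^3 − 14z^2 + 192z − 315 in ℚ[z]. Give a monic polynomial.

z^3 − z^2 − 21z + 45

Euclidean algorithm in ℚ[z]:
  2z^4 + 10z^3 − 54z^2 − 162z + 540 = (2)(z^4 − 8z^3 − 14z^2 + 192z − 315) + (26z^3 − 26z^2 − 546z + 1170)
  z^4 − 8z^3 − 14z^2 + 192z − 315 = ((1/26)z − 7/26)(26z^3 − 26z^2 − 546z + 1170) + (0)
Last nonzero remainder: 26z^3 − 26z^2 − 546z + 1170. Dividing through by 26 gives the monic gcd z^3 − z^2 − 21z + 45.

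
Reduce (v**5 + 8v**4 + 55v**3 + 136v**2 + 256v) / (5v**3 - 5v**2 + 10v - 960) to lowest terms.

Euclidean algorithm in ℚ[v]:
  v**5 + 8v**4 + 55v**3 + 136v**2 + 256v = ((1/5)v**2 + (9/5)v + 62/5)(5v**3 - 5v**2 + 10v - 960) + (372v**2 + 1860v + 11904)
  5v**3 - 5v**2 + 10v - 960 = ((5/372)v - 5/62)(372v**2 + 1860v + 11904) + (0)
Last nonzero remainder: 372v**2 + 1860v + 11904. Dividing through by 372 gives the monic gcd v**2 + 5v + 32.
Cancel v**2 + 5v + 32 from numerator and denominator to get the reduced form.

(v**3 + 3v**2 + 8v)/(5v - 30)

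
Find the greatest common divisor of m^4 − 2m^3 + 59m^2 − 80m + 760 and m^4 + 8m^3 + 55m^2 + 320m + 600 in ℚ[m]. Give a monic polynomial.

Euclidean algorithm in ℚ[m]:
  m^4 − 2m^3 + 59m^2 − 80m + 760 = (m^4 + 8m^3 + 55m^2 + 320m + 600) + (−10m^3 + 4m^2 − 400m + 160)
  m^4 + 8m^3 + 55m^2 + 320m + 600 = (−(1/10)m − 21/25)(−10m^3 + 4m^2 − 400m + 160) + ((459/25)m^2 + 3672/5)
  −10m^3 + 4m^2 − 400m + 160 = (−(250/459)m + 100/459)((459/25)m^2 + 3672/5) + (0)
Last nonzero remainder: (459/25)m^2 + 3672/5. Dividing through by 459/25 gives the monic gcd m^2 + 40.

m^2 + 40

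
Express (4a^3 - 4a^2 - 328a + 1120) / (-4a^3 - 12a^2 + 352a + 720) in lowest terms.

(-a^2 + 11a - 28)/(a^2 - 7a - 18)

By polynomial division,
  4a^3 - 4a^2 - 328a + 1120 = (-1)(-4a^3 - 12a^2 + 352a + 720) + (-16a^2 + 24a + 1840)
  -4a^3 - 12a^2 + 352a + 720 = ((1/4)a + 9/8)(-16a^2 + 24a + 1840) + (-135a - 1350)
  -16a^2 + 24a + 1840 = ((16/135)a - 184/135)(-135a - 1350) + (0)
Last nonzero remainder: -135a - 1350. Dividing through by -135 gives the monic gcd a + 10.
Cancel a + 10 from numerator and denominator to get the reduced form.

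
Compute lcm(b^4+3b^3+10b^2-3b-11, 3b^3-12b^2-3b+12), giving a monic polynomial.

b^5-b^4-2b^3-43b^2+b+44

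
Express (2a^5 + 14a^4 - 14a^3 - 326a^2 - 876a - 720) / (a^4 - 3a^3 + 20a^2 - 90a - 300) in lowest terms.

Euclidean algorithm in ℚ[a]:
  2a^5 + 14a^4 - 14a^3 - 326a^2 - 876a - 720 = (2a + 20)(a^4 - 3a^3 + 20a^2 - 90a - 300) + (6a^3 - 546a^2 + 1524a + 5280)
  a^4 - 3a^3 + 20a^2 - 90a - 300 = ((1/6)a + 44/3)(6a^3 - 546a^2 + 1524a + 5280) + (7774a^2 - 23322a - 77740)
  6a^3 - 546a^2 + 1524a + 5280 = ((3/3887)a - 264/3887)(7774a^2 - 23322a - 77740) + (0)
Last nonzero remainder: 7774a^2 - 23322a - 77740. Dividing through by 7774 gives the monic gcd a^2 - 3a - 10.
Cancel a^2 - 3a - 10 from numerator and denominator to get the reduced form.

(2a^3 + 20a^2 + 66a + 72)/(a^2 + 30)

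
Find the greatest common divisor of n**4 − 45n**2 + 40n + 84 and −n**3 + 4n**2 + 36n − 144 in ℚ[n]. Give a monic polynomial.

Euclidean algorithm in ℚ[n]:
  n**4 − 45n**2 + 40n + 84 = (−n − 4)(−n**3 + 4n**2 + 36n − 144) + (7n**2 + 40n − 492)
  −n**3 + 4n**2 + 36n − 144 = (−(1/7)n + 68/49)(7n**2 + 40n − 492) + (−(4400/49)n + 26400/49)
  7n**2 + 40n − 492 = (−(343/4400)n − 2009/2200)(−(4400/49)n + 26400/49) + (0)
Last nonzero remainder: −(4400/49)n + 26400/49. Dividing through by −4400/49 gives the monic gcd n − 6.

n − 6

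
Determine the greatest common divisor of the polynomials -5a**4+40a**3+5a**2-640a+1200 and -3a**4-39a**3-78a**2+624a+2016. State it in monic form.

a**2-16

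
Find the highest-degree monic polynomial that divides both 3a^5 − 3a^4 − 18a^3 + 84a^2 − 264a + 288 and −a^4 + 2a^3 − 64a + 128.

a^2 + 2a − 8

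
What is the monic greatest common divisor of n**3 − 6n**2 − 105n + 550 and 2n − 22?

n − 11

Apply the Euclidean algorithm:
  n**3 − 6n**2 − 105n + 550 = ((1/2)n**2 + (5/2)n − 25)(2n − 22) + (0)
Last nonzero remainder: 2n − 22. Dividing through by 2 gives the monic gcd n − 11.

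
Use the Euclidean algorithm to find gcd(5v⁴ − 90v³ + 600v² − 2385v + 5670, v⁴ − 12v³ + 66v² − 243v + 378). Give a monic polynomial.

v³ − 9v² + 39v − 126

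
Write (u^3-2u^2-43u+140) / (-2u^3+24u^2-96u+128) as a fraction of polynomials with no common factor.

(-u^2-2u+35)/(2u^2-16u+32)

By polynomial division,
  u^3-2u^2-43u+140 = (-1/2)(-2u^3+24u^2-96u+128) + (10u^2-91u+204)
  -2u^3+24u^2-96u+128 = (-(1/5)u+29/50)(10u^2-91u+204) + (-(121/50)u+242/25)
  10u^2-91u+204 = (-(500/121)u+2550/121)(-(121/50)u+242/25) + (0)
Last nonzero remainder: -(121/50)u+242/25. Dividing through by -121/50 gives the monic gcd u-4.
Cancel u-4 from numerator and denominator to get the reduced form.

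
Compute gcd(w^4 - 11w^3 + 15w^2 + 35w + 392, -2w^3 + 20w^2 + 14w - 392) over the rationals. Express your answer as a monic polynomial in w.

w^2 - 14w + 49

Apply the Euclidean algorithm:
  w^4 - 11w^3 + 15w^2 + 35w + 392 = (-(1/2)w + 1/2)(-2w^3 + 20w^2 + 14w - 392) + (12w^2 - 168w + 588)
  -2w^3 + 20w^2 + 14w - 392 = (-(1/6)w - 2/3)(12w^2 - 168w + 588) + (0)
Last nonzero remainder: 12w^2 - 168w + 588. Dividing through by 12 gives the monic gcd w^2 - 14w + 49.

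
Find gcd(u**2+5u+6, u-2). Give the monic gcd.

Apply the Euclidean algorithm:
  u**2+5u+6 = (u+7)(u-2) + (20)
  u-2 = ((1/20)u-1/10)(20) + (0)
The last nonzero remainder is the constant 20, so the polynomials are coprime and gcd = 1.

1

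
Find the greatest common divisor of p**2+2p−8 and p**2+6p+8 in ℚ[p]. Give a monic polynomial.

p+4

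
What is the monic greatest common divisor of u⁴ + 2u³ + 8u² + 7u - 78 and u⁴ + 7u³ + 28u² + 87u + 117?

u³ + 4u² + 16u + 39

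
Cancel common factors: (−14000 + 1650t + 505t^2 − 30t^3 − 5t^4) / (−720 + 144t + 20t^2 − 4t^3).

(−2800 − 230t + 55t^2 + 5t^3)/(−144 + 4t^2)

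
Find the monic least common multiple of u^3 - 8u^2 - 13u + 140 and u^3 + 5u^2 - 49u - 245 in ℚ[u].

u^5 + 4u^4 - 74u^3 - 296u^2 + 1225u + 4900

Euclidean algorithm in ℚ[u]:
  u^3 - 8u^2 - 13u + 140 = (u^3 + 5u^2 - 49u - 245) + (-13u^2 + 36u + 385)
  u^3 + 5u^2 - 49u - 245 = (-(1/13)u - 101/169)(-13u^2 + 36u + 385) + ((360/169)u - 2520/169)
  -13u^2 + 36u + 385 = (-(2197/360)u - 1859/72)((360/169)u - 2520/169) + (0)
Last nonzero remainder: (360/169)u - 2520/169. Dividing through by 360/169 gives the monic gcd u - 7.
Then lcm(f, g) = f·g / gcd(f, g); expanding and making the result monic gives the answer.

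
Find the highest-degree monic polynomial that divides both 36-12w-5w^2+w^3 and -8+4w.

-2+w

Repeated division with remainder:
  w^3-5w^2-12w+36 = ((1/4)w^2-(3/4)w-9/2)(4w-8) + (0)
Last nonzero remainder: 4w-8. Dividing through by 4 gives the monic gcd w-2.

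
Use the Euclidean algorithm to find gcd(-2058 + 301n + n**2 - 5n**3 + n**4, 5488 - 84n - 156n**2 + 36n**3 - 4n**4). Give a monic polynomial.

49 - 6n + n**2

By polynomial division,
  n**4 - 5n**3 + n**2 + 301n - 2058 = (-1/4)(-4n**4 + 36n**3 - 156n**2 - 84n + 5488) + (4n**3 - 38n**2 + 280n - 686)
  -4n**4 + 36n**3 - 156n**2 - 84n + 5488 = (-n - 1/2)(4n**3 - 38n**2 + 280n - 686) + (105n**2 - 630n + 5145)
  4n**3 - 38n**2 + 280n - 686 = ((4/105)n - 2/15)(105n**2 - 630n + 5145) + (0)
Last nonzero remainder: 105n**2 - 630n + 5145. Dividing through by 105 gives the monic gcd n**2 - 6n + 49.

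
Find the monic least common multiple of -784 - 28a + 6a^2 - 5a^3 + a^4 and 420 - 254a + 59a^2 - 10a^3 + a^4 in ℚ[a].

-11760 + 5852a - 470a^2 - 151a^3 + 61a^4 - 13a^5 + a^6

Apply the Euclidean algorithm:
  a^4 - 5a^3 + 6a^2 - 28a - 784 = (a^4 - 10a^3 + 59a^2 - 254a + 420) + (5a^3 - 53a^2 + 226a - 1204)
  a^4 - 10a^3 + 59a^2 - 254a + 420 = ((1/5)a + 3/25)(5a^3 - 53a^2 + 226a - 1204) + ((504/25)a^2 - (1008/25)a + 14112/25)
  5a^3 - 53a^2 + 226a - 1204 = ((125/504)a - 1075/504)((504/25)a^2 - (1008/25)a + 14112/25) + (0)
Last nonzero remainder: (504/25)a^2 - (1008/25)a + 14112/25. Dividing through by 504/25 gives the monic gcd a^2 - 2a + 28.
Then lcm(f, g) = f·g / gcd(f, g); expanding and making the result monic gives the answer.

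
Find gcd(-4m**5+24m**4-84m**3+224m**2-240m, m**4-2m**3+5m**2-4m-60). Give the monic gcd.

m**3-4m**2+13m-30

Euclidean algorithm in ℚ[m]:
  -4m**5+24m**4-84m**3+224m**2-240m = (-4m+16)(m**4-2m**3+5m**2-4m-60) + (-32m**3+128m**2-416m+960)
  m**4-2m**3+5m**2-4m-60 = (-(1/32)m-1/16)(-32m**3+128m**2-416m+960) + (0)
Last nonzero remainder: -32m**3+128m**2-416m+960. Dividing through by -32 gives the monic gcd m**3-4m**2+13m-30.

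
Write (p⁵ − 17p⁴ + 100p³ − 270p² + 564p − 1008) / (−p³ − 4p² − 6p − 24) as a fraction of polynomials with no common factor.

Repeated division with remainder:
  p⁵ − 17p⁴ + 100p³ − 270p² + 564p − 1008 = (−p² + 21p − 178)(−p³ − 4p² − 6p − 24) + (−880p² − 5280)
  −p³ − 4p² − 6p − 24 = ((1/880)p + 1/220)(−880p² − 5280) + (0)
Last nonzero remainder: −880p² − 5280. Dividing through by −880 gives the monic gcd p² + 6.
Cancel p² + 6 from numerator and denominator to get the reduced form.

(−p³ + 17p² − 94p + 168)/(p + 4)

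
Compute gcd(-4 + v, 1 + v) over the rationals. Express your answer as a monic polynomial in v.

By polynomial division,
  v - 4 = (v + 1) + (-5)
  v + 1 = (-(1/5)v - 1/5)(-5) + (0)
The last nonzero remainder is the constant -5, so the polynomials are coprime and gcd = 1.

1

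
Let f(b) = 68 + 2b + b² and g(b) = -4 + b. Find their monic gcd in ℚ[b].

1

Euclidean algorithm in ℚ[b]:
  b² + 2b + 68 = (b + 6)(b - 4) + (92)
  b - 4 = ((1/92)b - 1/23)(92) + (0)
The last nonzero remainder is the constant 92, so the polynomials are coprime and gcd = 1.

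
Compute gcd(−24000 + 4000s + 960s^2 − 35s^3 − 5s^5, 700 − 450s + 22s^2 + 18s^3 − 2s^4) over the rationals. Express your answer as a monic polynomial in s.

−25 + s^2

Euclidean algorithm in ℚ[s]:
  −5s^5 − 35s^3 + 960s^2 + 4000s − 24000 = ((5/2)s + 45/2)(−2s^4 + 18s^3 + 22s^2 − 450s + 700) + (−495s^3 + 1590s^2 + 12375s − 39750)
  −2s^4 + 18s^3 + 22s^2 − 450s + 700 = ((2/495)s − 382/16335)(−495s^3 + 1590s^2 + 12375s − 39750) + ((10000/1089)s^2 − 250000/1089)
  −495s^3 + 1590s^2 + 12375s − 39750 = (−(107811/2000)s + 173151/1000)((10000/1089)s^2 − 250000/1089) + (0)
Last nonzero remainder: (10000/1089)s^2 − 250000/1089. Dividing through by 10000/1089 gives the monic gcd s^2 − 25.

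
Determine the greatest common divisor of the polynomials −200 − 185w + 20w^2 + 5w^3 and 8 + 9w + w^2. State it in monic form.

8 + 9w + w^2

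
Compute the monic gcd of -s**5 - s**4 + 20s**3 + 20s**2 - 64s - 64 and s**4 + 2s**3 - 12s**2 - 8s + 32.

s**3 + 4s**2 - 4s - 16

Repeated division with remainder:
  -s**5 - s**4 + 20s**3 + 20s**2 - 64s - 64 = (-s + 1)(s**4 + 2s**3 - 12s**2 - 8s + 32) + (6s**3 + 24s**2 - 24s - 96)
  s**4 + 2s**3 - 12s**2 - 8s + 32 = ((1/6)s - 1/3)(6s**3 + 24s**2 - 24s - 96) + (0)
Last nonzero remainder: 6s**3 + 24s**2 - 24s - 96. Dividing through by 6 gives the monic gcd s**3 + 4s**2 - 4s - 16.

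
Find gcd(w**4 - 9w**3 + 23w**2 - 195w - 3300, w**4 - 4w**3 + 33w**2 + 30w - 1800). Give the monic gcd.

w**3 + 2w**2 + 45w + 300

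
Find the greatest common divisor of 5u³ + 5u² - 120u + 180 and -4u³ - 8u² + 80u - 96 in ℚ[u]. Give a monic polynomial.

u² + 4u - 12

Euclidean algorithm in ℚ[u]:
  5u³ + 5u² - 120u + 180 = (-5/4)(-4u³ - 8u² + 80u - 96) + (-5u² - 20u + 60)
  -4u³ - 8u² + 80u - 96 = ((4/5)u - 8/5)(-5u² - 20u + 60) + (0)
Last nonzero remainder: -5u² - 20u + 60. Dividing through by -5 gives the monic gcd u² + 4u - 12.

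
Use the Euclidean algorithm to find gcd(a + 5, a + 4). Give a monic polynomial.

Euclidean algorithm in ℚ[a]:
  a + 5 = (a + 4) + (1)
  a + 4 = (a + 4)(1) + (0)
The last nonzero remainder is the constant 1, so the polynomials are coprime and gcd = 1.

1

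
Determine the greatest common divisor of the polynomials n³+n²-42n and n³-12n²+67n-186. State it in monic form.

n-6

Euclidean algorithm in ℚ[n]:
  n³+n²-42n = (n³-12n²+67n-186) + (13n²-109n+186)
  n³-12n²+67n-186 = ((1/13)n-47/169)(13n²-109n+186) + ((3782/169)n-22692/169)
  13n²-109n+186 = ((2197/3782)n-169/122)((3782/169)n-22692/169) + (0)
Last nonzero remainder: (3782/169)n-22692/169. Dividing through by 3782/169 gives the monic gcd n-6.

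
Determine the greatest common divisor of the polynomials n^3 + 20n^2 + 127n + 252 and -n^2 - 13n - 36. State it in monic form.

Euclidean algorithm in ℚ[n]:
  n^3 + 20n^2 + 127n + 252 = (-n - 7)(-n^2 - 13n - 36) + (0)
Last nonzero remainder: -n^2 - 13n - 36. Dividing through by -1 gives the monic gcd n^2 + 13n + 36.

n^2 + 13n + 36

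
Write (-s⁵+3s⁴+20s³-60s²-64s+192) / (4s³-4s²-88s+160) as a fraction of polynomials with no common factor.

(-s³-3s²+10s+24)/(4s+20)

Apply the Euclidean algorithm:
  -s⁵+3s⁴+20s³-60s²-64s+192 = (-(1/4)s²+(1/2)s)(4s³-4s²-88s+160) + (24s²-144s+192)
  4s³-4s²-88s+160 = ((1/6)s+5/6)(24s²-144s+192) + (0)
Last nonzero remainder: 24s²-144s+192. Dividing through by 24 gives the monic gcd s²-6s+8.
Cancel s²-6s+8 from numerator and denominator to get the reduced form.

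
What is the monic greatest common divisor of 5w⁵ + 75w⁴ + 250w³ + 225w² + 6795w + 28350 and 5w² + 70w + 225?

w² + 14w + 45

By polynomial division,
  5w⁵ + 75w⁴ + 250w³ + 225w² + 6795w + 28350 = (w³ + w² - 9w + 126)(5w² + 70w + 225) + (0)
Last nonzero remainder: 5w² + 70w + 225. Dividing through by 5 gives the monic gcd w² + 14w + 45.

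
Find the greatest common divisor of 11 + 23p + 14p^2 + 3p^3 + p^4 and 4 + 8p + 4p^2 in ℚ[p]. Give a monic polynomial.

1 + 2p + p^2

By polynomial division,
  p^4 + 3p^3 + 14p^2 + 23p + 11 = ((1/4)p^2 + (1/4)p + 11/4)(4p^2 + 8p + 4) + (0)
Last nonzero remainder: 4p^2 + 8p + 4. Dividing through by 4 gives the monic gcd p^2 + 2p + 1.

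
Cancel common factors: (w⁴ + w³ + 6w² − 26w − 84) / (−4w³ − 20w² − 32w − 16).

Euclidean algorithm in ℚ[w]:
  w⁴ + w³ + 6w² − 26w − 84 = (−(1/4)w + 1)(−4w³ − 20w² − 32w − 16) + (18w² + 2w − 68)
  −4w³ − 20w² − 32w − 16 = (−(2/9)w − 88/81)(18w² + 2w − 68) + (−(3640/81)w − 7280/81)
  18w² + 2w − 68 = (−(729/1820)w + 1377/1820)(−(3640/81)w − 7280/81) + (0)
Last nonzero remainder: −(3640/81)w − 7280/81. Dividing through by −3640/81 gives the monic gcd w + 2.
Cancel w + 2 from numerator and denominator to get the reduced form.

(−w³ + w² − 8w + 42)/(4w² + 12w + 8)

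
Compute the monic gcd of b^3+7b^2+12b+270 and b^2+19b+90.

b+9

By polynomial division,
  b^3+7b^2+12b+270 = (b−12)(b^2+19b+90) + (150b+1350)
  b^2+19b+90 = ((1/150)b+1/15)(150b+1350) + (0)
Last nonzero remainder: 150b+1350. Dividing through by 150 gives the monic gcd b+9.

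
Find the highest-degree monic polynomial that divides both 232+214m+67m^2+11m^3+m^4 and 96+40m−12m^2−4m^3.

8+6m+m^2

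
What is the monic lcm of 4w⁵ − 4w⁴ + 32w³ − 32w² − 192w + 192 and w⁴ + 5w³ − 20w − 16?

Euclidean algorithm in ℚ[w]:
  4w⁵ − 4w⁴ + 32w³ − 32w² − 192w + 192 = (4w − 24)(w⁴ + 5w³ − 20w − 16) + (152w³ + 48w² − 608w − 192)
  w⁴ + 5w³ − 20w − 16 = ((1/152)w + 89/2888)(152w³ + 48w² − 608w − 192) + ((910/361)w² − 3640/361)
  152w³ + 48w² − 608w − 192 = ((27436/455)w + 8664/455)((910/361)w² − 3640/361) + (0)
Last nonzero remainder: (910/361)w² − 3640/361. Dividing through by 910/361 gives the monic gcd w² − 4.
Then lcm(f, g) = f·g / gcd(f, g); expanding and making the result monic gives the answer.

w⁷ + 4w⁶ + 7w⁵ + 28w⁴ − 56w³ − 224w² + 48w + 192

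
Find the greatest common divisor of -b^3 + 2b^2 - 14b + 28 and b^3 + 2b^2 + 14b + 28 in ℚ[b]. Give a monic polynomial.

By polynomial division,
  -b^3 + 2b^2 - 14b + 28 = (-1)(b^3 + 2b^2 + 14b + 28) + (4b^2 + 56)
  b^3 + 2b^2 + 14b + 28 = ((1/4)b + 1/2)(4b^2 + 56) + (0)
Last nonzero remainder: 4b^2 + 56. Dividing through by 4 gives the monic gcd b^2 + 14.

b^2 + 14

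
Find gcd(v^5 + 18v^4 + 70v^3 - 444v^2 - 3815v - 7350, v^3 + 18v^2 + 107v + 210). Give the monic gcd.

By polynomial division,
  v^5 + 18v^4 + 70v^3 - 444v^2 - 3815v - 7350 = (v^2 - 37)(v^3 + 18v^2 + 107v + 210) + (12v^2 + 144v + 420)
  v^3 + 18v^2 + 107v + 210 = ((1/12)v + 1/2)(12v^2 + 144v + 420) + (0)
Last nonzero remainder: 12v^2 + 144v + 420. Dividing through by 12 gives the monic gcd v^2 + 12v + 35.

v^2 + 12v + 35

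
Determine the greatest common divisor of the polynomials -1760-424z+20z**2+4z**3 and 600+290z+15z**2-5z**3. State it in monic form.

Apply the Euclidean algorithm:
  4z**3+20z**2-424z-1760 = (-4/5)(-5z**3+15z**2+290z+600) + (32z**2-192z-1280)
  -5z**3+15z**2+290z+600 = (-(5/32)z-15/32)(32z**2-192z-1280) + (0)
Last nonzero remainder: 32z**2-192z-1280. Dividing through by 32 gives the monic gcd z**2-6z-40.

-40-6z+z**2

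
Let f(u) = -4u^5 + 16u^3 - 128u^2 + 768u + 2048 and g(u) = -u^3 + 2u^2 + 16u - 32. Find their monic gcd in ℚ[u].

u^2 - 16

By polynomial division,
  -4u^5 + 16u^3 - 128u^2 + 768u + 2048 = (4u^2 + 8u + 64)(-u^3 + 2u^2 + 16u - 32) + (-256u^2 + 4096)
  -u^3 + 2u^2 + 16u - 32 = ((1/256)u - 1/128)(-256u^2 + 4096) + (0)
Last nonzero remainder: -256u^2 + 4096. Dividing through by -256 gives the monic gcd u^2 - 16.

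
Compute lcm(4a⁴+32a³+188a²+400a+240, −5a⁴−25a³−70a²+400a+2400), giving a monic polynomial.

Apply the Euclidean algorithm:
  4a⁴+32a³+188a²+400a+240 = (−4/5)(−5a⁴−25a³−70a²+400a+2400) + (12a³+132a²+720a+2160)
  −5a⁴−25a³−70a²+400a+2400 = (−(5/12)a+5/2)(12a³+132a²+720a+2160) + (−100a²−500a−3000)
  12a³+132a²+720a+2160 = (−(3/25)a−18/25)(−100a²−500a−3000) + (0)
Last nonzero remainder: −100a²−500a−3000. Dividing through by −100 gives the monic gcd a²+5a+30.
Then lcm(f, g) = f·g / gcd(f, g); expanding and making the result monic gives the answer.

a⁶+8a⁵+31a⁴−28a³−692a²−1600a−960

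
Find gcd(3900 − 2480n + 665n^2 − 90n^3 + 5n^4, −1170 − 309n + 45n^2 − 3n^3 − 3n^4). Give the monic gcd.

Apply the Euclidean algorithm:
  5n^4 − 90n^3 + 665n^2 − 2480n + 3900 = (−5/3)(−3n^4 − 3n^3 + 45n^2 − 309n − 1170) + (−95n^3 + 740n^2 − 2995n + 1950)
  −3n^4 − 3n^3 + 45n^2 − 309n − 1170 = ((3/95)n + 501/1805)(−95n^3 + 740n^2 − 2995n + 1950) + (−(23760/361)n^2 + (166320/361)n − 617760/361)
  −95n^3 + 740n^2 − 2995n + 1950 = ((6859/4752)n − 1805/1584)(−(23760/361)n^2 + (166320/361)n − 617760/361) + (0)
Last nonzero remainder: −(23760/361)n^2 + (166320/361)n − 617760/361. Dividing through by −23760/361 gives the monic gcd n^2 − 7n + 26.

26 − 7n + n^2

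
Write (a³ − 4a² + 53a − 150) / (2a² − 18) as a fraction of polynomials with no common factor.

By polynomial division,
  a³ − 4a² + 53a − 150 = ((1/2)a − 2)(2a² − 18) + (62a − 186)
  2a² − 18 = ((1/31)a + 3/31)(62a − 186) + (0)
Last nonzero remainder: 62a − 186. Dividing through by 62 gives the monic gcd a − 3.
Cancel a − 3 from numerator and denominator to get the reduced form.

(a² − a + 50)/(2a + 6)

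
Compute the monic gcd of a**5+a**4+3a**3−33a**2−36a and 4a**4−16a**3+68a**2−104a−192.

a**2−2a−3

Repeated division with remainder:
  a**5+a**4+3a**3−33a**2−36a = ((1/4)a+5/4)(4a**4−16a**3+68a**2−104a−192) + (6a**3−92a**2+142a+240)
  4a**4−16a**3+68a**2−104a−192 = ((2/3)a+68/9)(6a**3−92a**2+142a+240) + ((6016/9)a**2−(12032/9)a−6016/3)
  6a**3−92a**2+142a+240 = ((27/3008)a−45/376)((6016/9)a**2−(12032/9)a−6016/3) + (0)
Last nonzero remainder: (6016/9)a**2−(12032/9)a−6016/3. Dividing through by 6016/9 gives the monic gcd a**2−2a−3.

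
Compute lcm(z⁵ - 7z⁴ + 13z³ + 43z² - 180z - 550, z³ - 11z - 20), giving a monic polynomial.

Repeated division with remainder:
  z⁵ - 7z⁴ + 13z³ + 43z² - 180z - 550 = (z² - 7z + 24)(z³ - 11z - 20) + (-14z² - 56z - 70)
  z³ - 11z - 20 = (-(1/14)z + 2/7)(-14z² - 56z - 70) + (0)
Last nonzero remainder: -14z² - 56z - 70. Dividing through by -14 gives the monic gcd z² + 4z + 5.
Then lcm(f, g) = f·g / gcd(f, g); expanding and making the result monic gives the answer.

z⁶ - 11z⁵ + 41z⁴ - 9z³ - 352z² + 170z + 2200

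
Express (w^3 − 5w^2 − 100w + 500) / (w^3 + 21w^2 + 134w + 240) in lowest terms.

(w^2 − 15w + 50)/(w^2 + 11w + 24)

By polynomial division,
  w^3 − 5w^2 − 100w + 500 = (w^3 + 21w^2 + 134w + 240) + (−26w^2 − 234w + 260)
  w^3 + 21w^2 + 134w + 240 = (−(1/26)w − 6/13)(−26w^2 − 234w + 260) + (36w + 360)
  −26w^2 − 234w + 260 = (−(13/18)w + 13/18)(36w + 360) + (0)
Last nonzero remainder: 36w + 360. Dividing through by 36 gives the monic gcd w + 10.
Cancel w + 10 from numerator and denominator to get the reduced form.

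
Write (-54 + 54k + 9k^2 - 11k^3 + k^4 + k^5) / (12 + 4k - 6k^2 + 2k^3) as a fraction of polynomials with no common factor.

Repeated division with remainder:
  k^5 + k^4 - 11k^3 + 9k^2 + 54k - 54 = ((1/2)k^2 + 2k - 1/2)(2k^3 - 6k^2 + 4k + 12) + (-8k^2 + 32k - 48)
  2k^3 - 6k^2 + 4k + 12 = (-(1/4)k - 1/4)(-8k^2 + 32k - 48) + (0)
Last nonzero remainder: -8k^2 + 32k - 48. Dividing through by -8 gives the monic gcd k^2 - 4k + 6.
Cancel k^2 - 4k + 6 from numerator and denominator to get the reduced form.

(-9 + 3k + 5k^2 + k^3)/(2 + 2k)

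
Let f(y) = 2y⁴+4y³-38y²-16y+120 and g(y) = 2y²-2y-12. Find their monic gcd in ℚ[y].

By polynomial division,
  2y⁴+4y³-38y²-16y+120 = (y²+3y-10)(2y²-2y-12) + (0)
Last nonzero remainder: 2y²-2y-12. Dividing through by 2 gives the monic gcd y²-y-6.

y²-y-6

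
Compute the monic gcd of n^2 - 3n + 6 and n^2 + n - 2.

1

Apply the Euclidean algorithm:
  n^2 - 3n + 6 = (n^2 + n - 2) + (-4n + 8)
  n^2 + n - 2 = (-(1/4)n - 3/4)(-4n + 8) + (4)
  -4n + 8 = (-n + 2)(4) + (0)
The last nonzero remainder is the constant 4, so the polynomials are coprime and gcd = 1.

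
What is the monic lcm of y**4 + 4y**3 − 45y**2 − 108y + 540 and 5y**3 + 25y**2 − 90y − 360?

Euclidean algorithm in ℚ[y]:
  y**4 + 4y**3 − 45y**2 − 108y + 540 = ((1/5)y − 1/5)(5y**3 + 25y**2 − 90y − 360) + (−22y**2 − 54y + 468)
  5y**3 + 25y**2 − 90y − 360 = (−(5/22)y − 70/121)(−22y**2 − 54y + 468) + (−(1800/121)y − 10800/121)
  −22y**2 − 54y + 468 = ((1331/900)y − 1573/300)(−(1800/121)y − 10800/121) + (0)
Last nonzero remainder: −(1800/121)y − 10800/121. Dividing through by −1800/121 gives the monic gcd y + 6.
Then lcm(f, g) = f·g / gcd(f, g); expanding and making the result monic gives the answer.

y**6 + 3y**5 − 61y**4 − 111y**3 + 1188y**2 + 756y − 6480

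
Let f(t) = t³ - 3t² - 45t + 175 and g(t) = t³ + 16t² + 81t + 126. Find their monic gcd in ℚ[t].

Apply the Euclidean algorithm:
  t³ - 3t² - 45t + 175 = (t³ + 16t² + 81t + 126) + (-19t² - 126t + 49)
  t³ + 16t² + 81t + 126 = (-(1/19)t - 178/361)(-19t² - 126t + 49) + ((7744/361)t + 54208/361)
  -19t² - 126t + 49 = (-(6859/7744)t + 2527/7744)((7744/361)t + 54208/361) + (0)
Last nonzero remainder: (7744/361)t + 54208/361. Dividing through by 7744/361 gives the monic gcd t + 7.

t + 7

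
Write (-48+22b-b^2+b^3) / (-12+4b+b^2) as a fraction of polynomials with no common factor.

Repeated division with remainder:
  b^3-b^2+22b-48 = (b-5)(b^2+4b-12) + (54b-108)
  b^2+4b-12 = ((1/54)b+1/9)(54b-108) + (0)
Last nonzero remainder: 54b-108. Dividing through by 54 gives the monic gcd b-2.
Cancel b-2 from numerator and denominator to get the reduced form.

(24+b+b^2)/(6+b)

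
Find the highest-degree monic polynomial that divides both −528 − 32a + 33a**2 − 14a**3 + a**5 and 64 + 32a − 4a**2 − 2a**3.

Repeated division with remainder:
  a**5 − 14a**3 + 33a**2 − 32a − 528 = (−(1/2)a**2 + a − 3)(−2a**3 − 4a**2 + 32a + 64) + (21a**2 − 336)
  −2a**3 − 4a**2 + 32a + 64 = (−(2/21)a − 4/21)(21a**2 − 336) + (0)
Last nonzero remainder: 21a**2 − 336. Dividing through by 21 gives the monic gcd a**2 − 16.

−16 + a**2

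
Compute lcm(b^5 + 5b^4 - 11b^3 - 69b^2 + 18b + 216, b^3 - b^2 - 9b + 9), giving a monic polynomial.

Euclidean algorithm in ℚ[b]:
  b^5 + 5b^4 - 11b^3 - 69b^2 + 18b + 216 = (b^2 + 6b + 4)(b^3 - b^2 - 9b + 9) + (-20b^2 + 180)
  b^3 - b^2 - 9b + 9 = (-(1/20)b + 1/20)(-20b^2 + 180) + (0)
Last nonzero remainder: -20b^2 + 180. Dividing through by -20 gives the monic gcd b^2 - 9.
Then lcm(f, g) = f·g / gcd(f, g); expanding and making the result monic gives the answer.

b^6 + 4b^5 - 16b^4 - 58b^3 + 87b^2 + 198b - 216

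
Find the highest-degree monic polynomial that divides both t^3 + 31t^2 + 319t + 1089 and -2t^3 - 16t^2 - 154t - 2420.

Repeated division with remainder:
  t^3 + 31t^2 + 319t + 1089 = (-1/2)(-2t^3 - 16t^2 - 154t - 2420) + (23t^2 + 242t - 121)
  -2t^3 - 16t^2 - 154t - 2420 = (-(2/23)t + 116/529)(23t^2 + 242t - 121) + (-(115104/529)t - 1266144/529)
  23t^2 + 242t - 121 = (-(12167/115104)t + 529/10464)(-(115104/529)t - 1266144/529) + (0)
Last nonzero remainder: -(115104/529)t - 1266144/529. Dividing through by -115104/529 gives the monic gcd t + 11.

t + 11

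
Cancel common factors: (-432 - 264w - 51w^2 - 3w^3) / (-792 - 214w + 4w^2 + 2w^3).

(-12 - 3w)/(-22 + 2w)

By polynomial division,
  -3w^3 - 51w^2 - 264w - 432 = (-3/2)(2w^3 + 4w^2 - 214w - 792) + (-45w^2 - 585w - 1620)
  2w^3 + 4w^2 - 214w - 792 = (-(2/45)w + 22/45)(-45w^2 - 585w - 1620) + (0)
Last nonzero remainder: -45w^2 - 585w - 1620. Dividing through by -45 gives the monic gcd w^2 + 13w + 36.
Cancel w^2 + 13w + 36 from numerator and denominator to get the reduced form.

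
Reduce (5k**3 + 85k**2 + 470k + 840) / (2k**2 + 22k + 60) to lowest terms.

(5k**2 + 55k + 140)/(2k + 10)

Euclidean algorithm in ℚ[k]:
  5k**3 + 85k**2 + 470k + 840 = ((5/2)k + 15)(2k**2 + 22k + 60) + (-10k - 60)
  2k**2 + 22k + 60 = (-(1/5)k - 1)(-10k - 60) + (0)
Last nonzero remainder: -10k - 60. Dividing through by -10 gives the monic gcd k + 6.
Cancel k + 6 from numerator and denominator to get the reduced form.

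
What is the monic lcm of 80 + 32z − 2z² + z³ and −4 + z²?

−160 + 16z + 36z² − 4z³ + z⁴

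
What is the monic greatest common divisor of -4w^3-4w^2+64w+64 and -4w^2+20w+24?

w+1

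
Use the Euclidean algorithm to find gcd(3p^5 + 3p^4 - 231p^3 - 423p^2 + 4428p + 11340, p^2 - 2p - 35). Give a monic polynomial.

Apply the Euclidean algorithm:
  3p^5 + 3p^4 - 231p^3 - 423p^2 + 4428p + 11340 = (3p^3 + 9p^2 - 108p - 324)(p^2 - 2p - 35) + (0)
The last nonzero remainder p^2 - 2p - 35 is already monic.

p^2 - 2p - 35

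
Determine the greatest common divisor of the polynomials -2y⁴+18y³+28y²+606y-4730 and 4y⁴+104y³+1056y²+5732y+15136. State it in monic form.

Apply the Euclidean algorithm:
  -2y⁴+18y³+28y²+606y-4730 = (-1/2)(4y⁴+104y³+1056y²+5732y+15136) + (70y³+556y²+3472y+2838)
  4y⁴+104y³+1056y²+5732y+15136 = ((2/35)y+1264/1225)(70y³+556y²+3472y+2838) + ((347776/1225)y²+(347776/175)y+14954368/1225)
  70y³+556y²+3472y+2838 = ((42875/173888)y+3675/15808)((347776/1225)y²+(347776/175)y+14954368/1225) + (0)
Last nonzero remainder: (347776/1225)y²+(347776/175)y+14954368/1225. Dividing through by 347776/1225 gives the monic gcd y²+7y+43.

y²+7y+43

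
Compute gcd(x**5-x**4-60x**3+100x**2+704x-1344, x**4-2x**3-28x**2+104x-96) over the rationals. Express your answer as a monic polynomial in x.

Euclidean algorithm in ℚ[x]:
  x**5-x**4-60x**3+100x**2+704x-1344 = (x+1)(x**4-2x**3-28x**2+104x-96) + (-30x**3+24x**2+696x-1248)
  x**4-2x**3-28x**2+104x-96 = (-(1/30)x+1/25)(-30x**3+24x**2+696x-1248) + (-(144/25)x**2+(864/25)x-1152/25)
  -30x**3+24x**2+696x-1248 = ((125/24)x+325/12)(-(144/25)x**2+(864/25)x-1152/25) + (0)
Last nonzero remainder: -(144/25)x**2+(864/25)x-1152/25. Dividing through by -144/25 gives the monic gcd x**2-6x+8.

x**2-6x+8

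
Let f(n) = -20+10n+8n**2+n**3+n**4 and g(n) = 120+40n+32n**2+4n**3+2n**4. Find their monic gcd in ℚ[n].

10+n**2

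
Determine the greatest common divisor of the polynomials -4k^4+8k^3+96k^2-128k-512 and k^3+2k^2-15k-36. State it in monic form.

k-4

By polynomial division,
  -4k^4+8k^3+96k^2-128k-512 = (-4k+16)(k^3+2k^2-15k-36) + (4k^2-32k+64)
  k^3+2k^2-15k-36 = ((1/4)k+5/2)(4k^2-32k+64) + (49k-196)
  4k^2-32k+64 = ((4/49)k-16/49)(49k-196) + (0)
Last nonzero remainder: 49k-196. Dividing through by 49 gives the monic gcd k-4.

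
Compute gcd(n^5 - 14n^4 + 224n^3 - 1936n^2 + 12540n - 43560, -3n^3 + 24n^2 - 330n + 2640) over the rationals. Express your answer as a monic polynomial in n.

n^2 + 110

Apply the Euclidean algorithm:
  n^5 - 14n^4 + 224n^3 - 1936n^2 + 12540n - 43560 = (-(1/3)n^2 + 2n - 22)(-3n^3 + 24n^2 - 330n + 2640) + (132n^2 + 14520)
  -3n^3 + 24n^2 - 330n + 2640 = (-(1/44)n + 2/11)(132n^2 + 14520) + (0)
Last nonzero remainder: 132n^2 + 14520. Dividing through by 132 gives the monic gcd n^2 + 110.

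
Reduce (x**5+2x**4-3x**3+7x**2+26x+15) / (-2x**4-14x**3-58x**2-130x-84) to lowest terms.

(-x**3+2x**2-2x-5)/(2x**2+6x+28)

Euclidean algorithm in ℚ[x]:
  x**5+2x**4-3x**3+7x**2+26x+15 = (-(1/2)x+5/2)(-2x**4-14x**3-58x**2-130x-84) + (3x**3+87x**2+309x+225)
  -2x**4-14x**3-58x**2-130x-84 = (-(2/3)x+44/3)(3x**3+87x**2+309x+225) + (-1128x**2-4512x-3384)
  3x**3+87x**2+309x+225 = (-(1/376)x-25/376)(-1128x**2-4512x-3384) + (0)
Last nonzero remainder: -1128x**2-4512x-3384. Dividing through by -1128 gives the monic gcd x**2+4x+3.
Cancel x**2+4x+3 from numerator and denominator to get the reduced form.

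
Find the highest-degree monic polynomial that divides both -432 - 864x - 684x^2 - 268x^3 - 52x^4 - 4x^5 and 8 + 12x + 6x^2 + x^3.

Apply the Euclidean algorithm:
  -4x^5 - 52x^4 - 268x^3 - 684x^2 - 864x - 432 = (-4x^2 - 28x - 52)(x^3 + 6x^2 + 12x + 8) + (-4x^2 - 16x - 16)
  x^3 + 6x^2 + 12x + 8 = (-(1/4)x - 1/2)(-4x^2 - 16x - 16) + (0)
Last nonzero remainder: -4x^2 - 16x - 16. Dividing through by -4 gives the monic gcd x^2 + 4x + 4.

4 + 4x + x^2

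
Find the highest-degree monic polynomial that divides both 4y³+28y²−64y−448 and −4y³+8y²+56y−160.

By polynomial division,
  4y³+28y²−64y−448 = (−1)(−4y³+8y²+56y−160) + (36y²−8y−608)
  −4y³+8y²+56y−160 = (−(1/9)y+16/81)(36y²−8y−608) + (−(808/81)y−3232/81)
  36y²−8y−608 = (−(729/202)y+1539/101)(−(808/81)y−3232/81) + (0)
Last nonzero remainder: −(808/81)y−3232/81. Dividing through by −808/81 gives the monic gcd y+4.

y+4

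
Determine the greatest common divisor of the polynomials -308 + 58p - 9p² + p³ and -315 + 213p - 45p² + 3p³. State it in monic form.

By polynomial division,
  p³ - 9p² + 58p - 308 = (1/3)(3p³ - 45p² + 213p - 315) + (6p² - 13p - 203)
  3p³ - 45p² + 213p - 315 = ((1/2)p - 77/12)(6p² - 13p - 203) + ((2773/12)p - 19411/12)
  6p² - 13p - 203 = ((72/2773)p + 348/2773)((2773/12)p - 19411/12) + (0)
Last nonzero remainder: (2773/12)p - 19411/12. Dividing through by 2773/12 gives the monic gcd p - 7.

-7 + p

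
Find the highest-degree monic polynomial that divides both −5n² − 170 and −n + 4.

1

Repeated division with remainder:
  −5n² − 170 = (5n + 20)(−n + 4) + (−250)
  −n + 4 = ((1/250)n − 2/125)(−250) + (0)
The last nonzero remainder is the constant −250, so the polynomials are coprime and gcd = 1.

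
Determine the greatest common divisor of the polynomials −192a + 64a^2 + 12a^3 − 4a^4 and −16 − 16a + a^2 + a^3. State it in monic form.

−16 + a^2

Euclidean algorithm in ℚ[a]:
  −4a^4 + 12a^3 + 64a^2 − 192a = (−4a + 16)(a^3 + a^2 − 16a − 16) + (−16a^2 + 256)
  a^3 + a^2 − 16a − 16 = (−(1/16)a − 1/16)(−16a^2 + 256) + (0)
Last nonzero remainder: −16a^2 + 256. Dividing through by −16 gives the monic gcd a^2 − 16.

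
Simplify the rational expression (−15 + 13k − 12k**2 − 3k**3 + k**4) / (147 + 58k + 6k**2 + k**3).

Apply the Euclidean algorithm:
  k**4 − 3k**3 − 12k**2 + 13k − 15 = (k − 9)(k**3 + 6k**2 + 58k + 147) + (−16k**2 + 388k + 1308)
  k**3 + 6k**2 + 58k + 147 = (−(1/16)k − 121/64)(−16k**2 + 388k + 1308) + ((13973/16)k + 41919/16)
  −16k**2 + 388k + 1308 = (−(256/13973)k + 6976/13973)((13973/16)k + 41919/16) + (0)
Last nonzero remainder: (13973/16)k + 41919/16. Dividing through by 13973/16 gives the monic gcd k + 3.
Cancel k + 3 from numerator and denominator to get the reduced form.

(−5 + 6k − 6k**2 + k**3)/(49 + 3k + k**2)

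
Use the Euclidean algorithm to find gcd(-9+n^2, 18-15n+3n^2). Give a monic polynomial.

By polynomial division,
  n^2-9 = (1/3)(3n^2-15n+18) + (5n-15)
  3n^2-15n+18 = ((3/5)n-6/5)(5n-15) + (0)
Last nonzero remainder: 5n-15. Dividing through by 5 gives the monic gcd n-3.

-3+n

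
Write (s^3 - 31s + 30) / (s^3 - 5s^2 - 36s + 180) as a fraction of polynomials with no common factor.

(s - 1)/(s - 6)

Repeated division with remainder:
  s^3 - 31s + 30 = (s^3 - 5s^2 - 36s + 180) + (5s^2 + 5s - 150)
  s^3 - 5s^2 - 36s + 180 = ((1/5)s - 6/5)(5s^2 + 5s - 150) + (0)
Last nonzero remainder: 5s^2 + 5s - 150. Dividing through by 5 gives the monic gcd s^2 + s - 30.
Cancel s^2 + s - 30 from numerator and denominator to get the reduced form.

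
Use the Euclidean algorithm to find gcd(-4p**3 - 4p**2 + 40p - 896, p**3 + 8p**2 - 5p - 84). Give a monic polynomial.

p + 7

By polynomial division,
  -4p**3 - 4p**2 + 40p - 896 = (-4)(p**3 + 8p**2 - 5p - 84) + (28p**2 + 20p - 1232)
  p**3 + 8p**2 - 5p - 84 = ((1/28)p + 51/196)(28p**2 + 20p - 1232) + ((1656/49)p + 1656/7)
  28p**2 + 20p - 1232 = ((343/414)p - 1078/207)((1656/49)p + 1656/7) + (0)
Last nonzero remainder: (1656/49)p + 1656/7. Dividing through by 1656/49 gives the monic gcd p + 7.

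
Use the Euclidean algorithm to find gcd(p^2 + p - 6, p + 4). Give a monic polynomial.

1

By polynomial division,
  p^2 + p - 6 = (p - 3)(p + 4) + (6)
  p + 4 = ((1/6)p + 2/3)(6) + (0)
The last nonzero remainder is the constant 6, so the polynomials are coprime and gcd = 1.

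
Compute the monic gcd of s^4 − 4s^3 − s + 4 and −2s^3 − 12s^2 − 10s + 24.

s − 1

Apply the Euclidean algorithm:
  s^4 − 4s^3 − s + 4 = (−(1/2)s + 5)(−2s^3 − 12s^2 − 10s + 24) + (55s^2 + 61s − 116)
  −2s^3 − 12s^2 − 10s + 24 = (−(2/55)s − 538/3025)(55s^2 + 61s − 116) + (−(10192/3025)s + 10192/3025)
  55s^2 + 61s − 116 = (−(166375/10192)s − 87725/2548)(−(10192/3025)s + 10192/3025) + (0)
Last nonzero remainder: −(10192/3025)s + 10192/3025. Dividing through by −10192/3025 gives the monic gcd s − 1.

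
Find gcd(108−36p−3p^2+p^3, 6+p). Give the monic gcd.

6+p

Repeated division with remainder:
  p^3−3p^2−36p+108 = (p^2−9p+18)(p+6) + (0)
The last nonzero remainder p+6 is already monic.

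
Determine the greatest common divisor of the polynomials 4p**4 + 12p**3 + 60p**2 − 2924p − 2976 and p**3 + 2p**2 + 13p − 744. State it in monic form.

p**3 + 2p**2 + 13p − 744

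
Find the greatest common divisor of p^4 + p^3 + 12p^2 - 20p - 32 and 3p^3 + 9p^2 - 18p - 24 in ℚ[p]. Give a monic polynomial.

p^2 - p - 2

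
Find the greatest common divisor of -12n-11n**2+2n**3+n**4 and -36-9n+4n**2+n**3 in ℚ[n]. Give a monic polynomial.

Apply the Euclidean algorithm:
  n**4+2n**3-11n**2-12n = (n-2)(n**3+4n**2-9n-36) + (6n**2+6n-72)
  n**3+4n**2-9n-36 = ((1/6)n+1/2)(6n**2+6n-72) + (0)
Last nonzero remainder: 6n**2+6n-72. Dividing through by 6 gives the monic gcd n**2+n-12.

-12+n+n**2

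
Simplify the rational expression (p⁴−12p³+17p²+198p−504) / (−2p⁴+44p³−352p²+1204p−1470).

By polynomial division,
  p⁴−12p³+17p²+198p−504 = (−1/2)(−2p⁴+44p³−352p²+1204p−1470) + (10p³−159p²+800p−1239)
  −2p⁴+44p³−352p²+1204p−1470 = (−(1/5)p+61/50)(10p³−159p²+800p−1239) + ((99/50)p²−(99/5)p+2079/50)
  10p³−159p²+800p−1239 = ((500/99)p−2950/99)((99/50)p²−(99/5)p+2079/50) + (0)
Last nonzero remainder: (99/50)p²−(99/5)p+2079/50. Dividing through by 99/50 gives the monic gcd p²−10p+21.
Cancel p²−10p+21 from numerator and denominator to get the reduced form.

(−p²+2p+24)/(2p²−24p+70)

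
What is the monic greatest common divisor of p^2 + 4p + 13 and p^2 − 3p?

Apply the Euclidean algorithm:
  p^2 + 4p + 13 = (p^2 − 3p) + (7p + 13)
  p^2 − 3p = ((1/7)p − 34/49)(7p + 13) + (442/49)
  7p + 13 = ((343/442)p + 49/34)(442/49) + (0)
The last nonzero remainder is the constant 442/49, so the polynomials are coprime and gcd = 1.

1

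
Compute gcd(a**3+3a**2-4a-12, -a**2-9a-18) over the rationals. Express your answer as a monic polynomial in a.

a+3

Apply the Euclidean algorithm:
  a**3+3a**2-4a-12 = (-a+6)(-a**2-9a-18) + (32a+96)
  -a**2-9a-18 = (-(1/32)a-3/16)(32a+96) + (0)
Last nonzero remainder: 32a+96. Dividing through by 32 gives the monic gcd a+3.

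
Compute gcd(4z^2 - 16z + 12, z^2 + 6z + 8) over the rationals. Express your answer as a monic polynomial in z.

1

Repeated division with remainder:
  4z^2 - 16z + 12 = (4)(z^2 + 6z + 8) + (-40z - 20)
  z^2 + 6z + 8 = (-(1/40)z - 11/80)(-40z - 20) + (21/4)
  -40z - 20 = (-(160/21)z - 80/21)(21/4) + (0)
The last nonzero remainder is the constant 21/4, so the polynomials are coprime and gcd = 1.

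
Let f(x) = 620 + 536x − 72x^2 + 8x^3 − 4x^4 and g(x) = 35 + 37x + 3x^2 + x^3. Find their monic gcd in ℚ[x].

Apply the Euclidean algorithm:
  −4x^4 + 8x^3 − 72x^2 + 536x + 620 = (−4x + 20)(x^3 + 3x^2 + 37x + 35) + (16x^2 − 64x − 80)
  x^3 + 3x^2 + 37x + 35 = ((1/16)x + 7/16)(16x^2 − 64x − 80) + (70x + 70)
  16x^2 − 64x − 80 = ((8/35)x − 8/7)(70x + 70) + (0)
Last nonzero remainder: 70x + 70. Dividing through by 70 gives the monic gcd x + 1.

1 + x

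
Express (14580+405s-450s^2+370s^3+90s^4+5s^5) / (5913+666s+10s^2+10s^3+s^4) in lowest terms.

Repeated division with remainder:
  5s^5+90s^4+370s^3-450s^2+405s+14580 = (5s+40)(s^4+10s^3+10s^2+666s+5913) + (-80s^3-4180s^2-55800s-221940)
  s^4+10s^3+10s^2+666s+5913 = (-(1/80)s+169/320)(-80s^3-4180s^2-55800s-221940) + ((24321/16)s^2+(218889/8)s+1970001/16)
  -80s^3-4180s^2-55800s-221940 = (-(1280/24321)s-43840/24321)((24321/16)s^2+(218889/8)s+1970001/16) + (0)
Last nonzero remainder: (24321/16)s^2+(218889/8)s+1970001/16. Dividing through by 24321/16 gives the monic gcd s^2+18s+81.
Cancel s^2+18s+81 from numerator and denominator to get the reduced form.

(180-35s+5s^3)/(73-8s+s^2)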